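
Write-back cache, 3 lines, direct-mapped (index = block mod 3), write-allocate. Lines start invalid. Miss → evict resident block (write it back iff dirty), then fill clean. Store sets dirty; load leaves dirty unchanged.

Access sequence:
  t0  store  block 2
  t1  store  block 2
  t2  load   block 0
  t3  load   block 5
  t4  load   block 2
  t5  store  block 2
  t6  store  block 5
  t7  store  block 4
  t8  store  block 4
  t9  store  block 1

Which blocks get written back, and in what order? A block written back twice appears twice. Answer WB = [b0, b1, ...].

WB = [2, 2, 4]

0: W B2 → L2 miss [D]
1: W B2 → L2 hit [D]
2: R B0 → L0 miss [-]
3: R B5 → L2 miss wb→B2 [-]
4: R B2 → L2 miss [-]
5: W B2 → L2 hit [D]
6: W B5 → L2 miss wb→B2 [D]
7: W B4 → L1 miss [D]
8: W B4 → L1 hit [D]
9: W B1 → L1 miss wb→B4 [D]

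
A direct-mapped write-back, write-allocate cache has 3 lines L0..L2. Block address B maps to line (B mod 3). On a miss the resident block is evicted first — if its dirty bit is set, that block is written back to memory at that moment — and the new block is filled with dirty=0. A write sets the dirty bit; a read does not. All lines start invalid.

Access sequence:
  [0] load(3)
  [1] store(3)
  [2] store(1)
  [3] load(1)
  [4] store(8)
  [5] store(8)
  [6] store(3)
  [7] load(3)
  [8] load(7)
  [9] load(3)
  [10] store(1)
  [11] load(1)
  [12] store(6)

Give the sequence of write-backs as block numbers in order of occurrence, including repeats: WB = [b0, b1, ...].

0: R B3 -> L0 miss  d=-]
1: W B3 -> L0 hit  d=D]
2: W B1 -> L1 miss  d=D]
3: R B1 -> L1 hit  d=D]
4: W B8 -> L2 miss  d=D]
5: W B8 -> L2 hit  d=D]
6: W B3 -> L0 hit  d=D]
7: R B3 -> L0 hit  d=D]
8: R B7 -> L1 miss wb->B1  d=-]
9: R B3 -> L0 hit  d=D]
10: W B1 -> L1 miss  d=D]
11: R B1 -> L1 hit  d=D]
12: W B6 -> L0 miss wb->B3  d=D]

WB = [1, 3]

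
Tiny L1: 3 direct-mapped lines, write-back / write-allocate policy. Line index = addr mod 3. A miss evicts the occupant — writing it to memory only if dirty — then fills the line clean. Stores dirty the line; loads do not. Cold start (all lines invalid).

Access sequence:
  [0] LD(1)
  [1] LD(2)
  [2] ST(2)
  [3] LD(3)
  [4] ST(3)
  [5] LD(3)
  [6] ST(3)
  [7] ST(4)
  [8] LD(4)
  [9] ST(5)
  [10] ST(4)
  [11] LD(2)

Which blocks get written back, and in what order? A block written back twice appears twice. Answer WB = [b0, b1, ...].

0: R B1 -> L1 miss  d=-]
1: R B2 -> L2 miss  d=-]
2: W B2 -> L2 hit  d=D]
3: R B3 -> L0 miss  d=-]
4: W B3 -> L0 hit  d=D]
5: R B3 -> L0 hit  d=D]
6: W B3 -> L0 hit  d=D]
7: W B4 -> L1 miss  d=D]
8: R B4 -> L1 hit  d=D]
9: W B5 -> L2 miss wb->B2  d=D]
10: W B4 -> L1 hit  d=D]
11: R B2 -> L2 miss wb->B5  d=-]

WB = [2, 5]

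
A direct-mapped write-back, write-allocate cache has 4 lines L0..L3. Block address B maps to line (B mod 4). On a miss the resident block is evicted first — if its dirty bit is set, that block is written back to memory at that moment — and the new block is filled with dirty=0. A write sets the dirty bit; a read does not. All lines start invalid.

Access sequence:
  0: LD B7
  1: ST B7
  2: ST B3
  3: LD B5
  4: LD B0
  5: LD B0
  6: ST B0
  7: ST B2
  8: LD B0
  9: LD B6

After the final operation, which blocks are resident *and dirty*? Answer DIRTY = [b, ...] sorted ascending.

  0 | R B7 → L3 miss [-]
  1 | W B7 → L3 hit [D]
  2 | W B3 → L3 miss wb→B7 [D]
  3 | R B5 → L1 miss [-]
  4 | R B0 → L0 miss [-]
  5 | R B0 → L0 hit [-]
  6 | W B0 → L0 hit [D]
  7 | W B2 → L2 miss [D]
  8 | R B0 → L0 hit [D]
  9 | R B6 → L2 miss wb→B2 [-]

DIRTY = [0, 3]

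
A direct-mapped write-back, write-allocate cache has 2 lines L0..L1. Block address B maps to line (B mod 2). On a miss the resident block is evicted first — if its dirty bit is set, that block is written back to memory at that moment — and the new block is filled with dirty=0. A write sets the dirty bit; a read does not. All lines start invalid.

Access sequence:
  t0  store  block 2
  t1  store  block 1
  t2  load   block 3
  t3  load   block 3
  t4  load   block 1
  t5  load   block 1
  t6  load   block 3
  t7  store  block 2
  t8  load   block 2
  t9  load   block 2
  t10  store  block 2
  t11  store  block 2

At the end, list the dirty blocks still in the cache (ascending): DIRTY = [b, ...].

0: W B2 → L0 miss [D]
1: W B1 → L1 miss [D]
2: R B3 → L1 miss wb→B1 [-]
3: R B3 → L1 hit [-]
4: R B1 → L1 miss [-]
5: R B1 → L1 hit [-]
6: R B3 → L1 miss [-]
7: W B2 → L0 hit [D]
8: R B2 → L0 hit [D]
9: R B2 → L0 hit [D]
10: W B2 → L0 hit [D]
11: W B2 → L0 hit [D]

DIRTY = [2]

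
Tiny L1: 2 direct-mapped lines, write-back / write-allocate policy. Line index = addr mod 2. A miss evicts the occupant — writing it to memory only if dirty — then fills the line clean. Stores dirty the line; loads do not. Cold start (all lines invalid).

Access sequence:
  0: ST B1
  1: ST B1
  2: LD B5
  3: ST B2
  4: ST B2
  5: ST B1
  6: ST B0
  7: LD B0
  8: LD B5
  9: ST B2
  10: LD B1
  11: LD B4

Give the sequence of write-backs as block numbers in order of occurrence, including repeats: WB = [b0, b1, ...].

  0 | W B1 → L1 miss [D]
  1 | W B1 → L1 hit [D]
  2 | R B5 → L1 miss wb→B1 [-]
  3 | W B2 → L0 miss [D]
  4 | W B2 → L0 hit [D]
  5 | W B1 → L1 miss [D]
  6 | W B0 → L0 miss wb→B2 [D]
  7 | R B0 → L0 hit [D]
  8 | R B5 → L1 miss wb→B1 [-]
  9 | W B2 → L0 miss wb→B0 [D]
  10 | R B1 → L1 miss [-]
  11 | R B4 → L0 miss wb→B2 [-]

WB = [1, 2, 1, 0, 2]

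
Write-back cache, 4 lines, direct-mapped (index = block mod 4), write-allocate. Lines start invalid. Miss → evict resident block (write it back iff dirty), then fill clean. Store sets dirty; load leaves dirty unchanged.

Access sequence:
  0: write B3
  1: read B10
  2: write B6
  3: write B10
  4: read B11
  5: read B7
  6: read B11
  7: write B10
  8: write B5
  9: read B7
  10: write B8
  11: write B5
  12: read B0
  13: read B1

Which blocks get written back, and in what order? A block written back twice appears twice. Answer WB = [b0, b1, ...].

WB = [6, 3, 8, 5]

0: W B3 -> L3 miss  d=D]
1: R B10 -> L2 miss  d=-]
2: W B6 -> L2 miss  d=D]
3: W B10 -> L2 miss wb->B6  d=D]
4: R B11 -> L3 miss wb->B3  d=-]
5: R B7 -> L3 miss  d=-]
6: R B11 -> L3 miss  d=-]
7: W B10 -> L2 hit  d=D]
8: W B5 -> L1 miss  d=D]
9: R B7 -> L3 miss  d=-]
10: W B8 -> L0 miss  d=D]
11: W B5 -> L1 hit  d=D]
12: R B0 -> L0 miss wb->B8  d=-]
13: R B1 -> L1 miss wb->B5  d=-]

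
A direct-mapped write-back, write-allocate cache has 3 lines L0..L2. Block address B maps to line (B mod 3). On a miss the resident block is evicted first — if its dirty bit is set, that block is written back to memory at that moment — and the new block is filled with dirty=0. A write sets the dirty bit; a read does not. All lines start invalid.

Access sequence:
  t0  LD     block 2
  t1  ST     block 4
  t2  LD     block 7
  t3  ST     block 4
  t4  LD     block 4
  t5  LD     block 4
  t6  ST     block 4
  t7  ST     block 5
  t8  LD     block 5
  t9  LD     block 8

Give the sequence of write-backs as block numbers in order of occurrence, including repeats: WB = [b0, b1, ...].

WB = [4, 5]

0: R B2 → L2 miss [-]
1: W B4 → L1 miss [D]
2: R B7 → L1 miss wb→B4 [-]
3: W B4 → L1 miss [D]
4: R B4 → L1 hit [D]
5: R B4 → L1 hit [D]
6: W B4 → L1 hit [D]
7: W B5 → L2 miss [D]
8: R B5 → L2 hit [D]
9: R B8 → L2 miss wb→B5 [-]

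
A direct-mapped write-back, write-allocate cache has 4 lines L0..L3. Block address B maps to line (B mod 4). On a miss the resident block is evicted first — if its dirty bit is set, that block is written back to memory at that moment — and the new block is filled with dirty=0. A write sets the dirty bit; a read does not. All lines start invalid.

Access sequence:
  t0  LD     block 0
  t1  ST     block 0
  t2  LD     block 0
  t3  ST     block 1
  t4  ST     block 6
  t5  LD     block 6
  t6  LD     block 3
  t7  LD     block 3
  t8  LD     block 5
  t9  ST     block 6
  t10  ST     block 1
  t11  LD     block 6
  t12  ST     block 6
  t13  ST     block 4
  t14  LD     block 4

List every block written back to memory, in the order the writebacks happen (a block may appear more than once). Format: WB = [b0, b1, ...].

WB = [1, 0]

  0 | R B0 → L0 miss [-]
  1 | W B0 → L0 hit [D]
  2 | R B0 → L0 hit [D]
  3 | W B1 → L1 miss [D]
  4 | W B6 → L2 miss [D]
  5 | R B6 → L2 hit [D]
  6 | R B3 → L3 miss [-]
  7 | R B3 → L3 hit [-]
  8 | R B5 → L1 miss wb→B1 [-]
  9 | W B6 → L2 hit [D]
  10 | W B1 → L1 miss [D]
  11 | R B6 → L2 hit [D]
  12 | W B6 → L2 hit [D]
  13 | W B4 → L0 miss wb→B0 [D]
  14 | R B4 → L0 hit [D]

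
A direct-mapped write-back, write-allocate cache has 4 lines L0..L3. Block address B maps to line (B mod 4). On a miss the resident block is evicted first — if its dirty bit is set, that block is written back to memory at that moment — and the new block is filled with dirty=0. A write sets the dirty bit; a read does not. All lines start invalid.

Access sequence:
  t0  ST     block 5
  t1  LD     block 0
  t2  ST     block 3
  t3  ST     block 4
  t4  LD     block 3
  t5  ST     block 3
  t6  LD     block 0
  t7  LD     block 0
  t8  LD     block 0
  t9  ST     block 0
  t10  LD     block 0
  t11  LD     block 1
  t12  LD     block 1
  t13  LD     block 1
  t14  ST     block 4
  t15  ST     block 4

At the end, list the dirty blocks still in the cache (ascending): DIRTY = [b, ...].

  0 | W B5 → L1 miss [D]
  1 | R B0 → L0 miss [-]
  2 | W B3 → L3 miss [D]
  3 | W B4 → L0 miss [D]
  4 | R B3 → L3 hit [D]
  5 | W B3 → L3 hit [D]
  6 | R B0 → L0 miss wb→B4 [-]
  7 | R B0 → L0 hit [-]
  8 | R B0 → L0 hit [-]
  9 | W B0 → L0 hit [D]
  10 | R B0 → L0 hit [D]
  11 | R B1 → L1 miss wb→B5 [-]
  12 | R B1 → L1 hit [-]
  13 | R B1 → L1 hit [-]
  14 | W B4 → L0 miss wb→B0 [D]
  15 | W B4 → L0 hit [D]

DIRTY = [3, 4]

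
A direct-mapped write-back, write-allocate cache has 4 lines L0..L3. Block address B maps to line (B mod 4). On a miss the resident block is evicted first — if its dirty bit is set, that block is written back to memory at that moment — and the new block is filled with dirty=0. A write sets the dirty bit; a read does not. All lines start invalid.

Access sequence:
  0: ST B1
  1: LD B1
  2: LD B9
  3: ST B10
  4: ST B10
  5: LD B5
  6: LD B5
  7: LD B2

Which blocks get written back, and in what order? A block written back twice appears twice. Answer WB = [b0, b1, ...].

WB = [1, 10]

0: W B1 → L1 miss [D]
1: R B1 → L1 hit [D]
2: R B9 → L1 miss wb→B1 [-]
3: W B10 → L2 miss [D]
4: W B10 → L2 hit [D]
5: R B5 → L1 miss [-]
6: R B5 → L1 hit [-]
7: R B2 → L2 miss wb→B10 [-]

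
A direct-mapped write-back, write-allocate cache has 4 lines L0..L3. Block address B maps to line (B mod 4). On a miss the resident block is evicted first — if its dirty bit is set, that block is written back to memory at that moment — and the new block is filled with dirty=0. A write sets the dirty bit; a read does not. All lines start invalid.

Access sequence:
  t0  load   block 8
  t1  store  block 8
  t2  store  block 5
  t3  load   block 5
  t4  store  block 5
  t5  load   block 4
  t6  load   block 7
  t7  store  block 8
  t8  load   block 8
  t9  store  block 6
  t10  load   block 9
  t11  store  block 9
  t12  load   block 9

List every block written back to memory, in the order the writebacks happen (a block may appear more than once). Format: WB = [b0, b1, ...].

0: R B8 -> L0 miss  d=-]
1: W B8 -> L0 hit  d=D]
2: W B5 -> L1 miss  d=D]
3: R B5 -> L1 hit  d=D]
4: W B5 -> L1 hit  d=D]
5: R B4 -> L0 miss wb->B8  d=-]
6: R B7 -> L3 miss  d=-]
7: W B8 -> L0 miss  d=D]
8: R B8 -> L0 hit  d=D]
9: W B6 -> L2 miss  d=D]
10: R B9 -> L1 miss wb->B5  d=-]
11: W B9 -> L1 hit  d=D]
12: R B9 -> L1 hit  d=D]

WB = [8, 5]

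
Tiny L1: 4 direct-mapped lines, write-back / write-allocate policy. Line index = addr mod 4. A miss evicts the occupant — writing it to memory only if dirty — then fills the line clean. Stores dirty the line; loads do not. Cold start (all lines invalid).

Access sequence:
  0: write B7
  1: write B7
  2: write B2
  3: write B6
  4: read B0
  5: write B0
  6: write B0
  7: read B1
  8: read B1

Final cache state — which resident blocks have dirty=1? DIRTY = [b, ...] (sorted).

DIRTY = [0, 6, 7]

0: W B7 → L3 miss [D]
1: W B7 → L3 hit [D]
2: W B2 → L2 miss [D]
3: W B6 → L2 miss wb→B2 [D]
4: R B0 → L0 miss [-]
5: W B0 → L0 hit [D]
6: W B0 → L0 hit [D]
7: R B1 → L1 miss [-]
8: R B1 → L1 hit [-]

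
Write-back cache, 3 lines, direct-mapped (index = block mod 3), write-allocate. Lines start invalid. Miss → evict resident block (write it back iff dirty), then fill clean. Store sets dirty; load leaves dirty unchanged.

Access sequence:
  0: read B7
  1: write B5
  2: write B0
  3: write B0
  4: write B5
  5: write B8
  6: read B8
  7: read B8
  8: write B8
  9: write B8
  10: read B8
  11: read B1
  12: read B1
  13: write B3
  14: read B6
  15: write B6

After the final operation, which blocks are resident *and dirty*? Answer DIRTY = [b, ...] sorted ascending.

DIRTY = [6, 8]

0: R B7 -> L1 miss  d=-]
1: W B5 -> L2 miss  d=D]
2: W B0 -> L0 miss  d=D]
3: W B0 -> L0 hit  d=D]
4: W B5 -> L2 hit  d=D]
5: W B8 -> L2 miss wb->B5  d=D]
6: R B8 -> L2 hit  d=D]
7: R B8 -> L2 hit  d=D]
8: W B8 -> L2 hit  d=D]
9: W B8 -> L2 hit  d=D]
10: R B8 -> L2 hit  d=D]
11: R B1 -> L1 miss  d=-]
12: R B1 -> L1 hit  d=-]
13: W B3 -> L0 miss wb->B0  d=D]
14: R B6 -> L0 miss wb->B3  d=-]
15: W B6 -> L0 hit  d=D]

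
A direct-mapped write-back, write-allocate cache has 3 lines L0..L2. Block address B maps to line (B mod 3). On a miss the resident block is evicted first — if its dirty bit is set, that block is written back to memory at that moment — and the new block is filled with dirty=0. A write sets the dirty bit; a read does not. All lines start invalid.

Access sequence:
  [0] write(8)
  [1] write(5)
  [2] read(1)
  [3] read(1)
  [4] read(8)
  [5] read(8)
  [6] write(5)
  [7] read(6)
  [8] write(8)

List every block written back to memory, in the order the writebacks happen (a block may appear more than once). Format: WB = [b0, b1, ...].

WB = [8, 5, 5]

  0 | W B8 → L2 miss [D]
  1 | W B5 → L2 miss wb→B8 [D]
  2 | R B1 → L1 miss [-]
  3 | R B1 → L1 hit [-]
  4 | R B8 → L2 miss wb→B5 [-]
  5 | R B8 → L2 hit [-]
  6 | W B5 → L2 miss [D]
  7 | R B6 → L0 miss [-]
  8 | W B8 → L2 miss wb→B5 [D]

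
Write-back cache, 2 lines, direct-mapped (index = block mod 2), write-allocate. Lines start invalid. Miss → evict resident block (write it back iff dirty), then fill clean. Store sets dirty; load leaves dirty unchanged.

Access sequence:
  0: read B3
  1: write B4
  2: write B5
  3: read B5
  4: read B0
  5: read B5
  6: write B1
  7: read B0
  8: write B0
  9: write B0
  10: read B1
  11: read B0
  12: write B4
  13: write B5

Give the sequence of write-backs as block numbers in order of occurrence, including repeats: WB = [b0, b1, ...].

0: R B3 -> L1 miss  d=-]
1: W B4 -> L0 miss  d=D]
2: W B5 -> L1 miss  d=D]
3: R B5 -> L1 hit  d=D]
4: R B0 -> L0 miss wb->B4  d=-]
5: R B5 -> L1 hit  d=D]
6: W B1 -> L1 miss wb->B5  d=D]
7: R B0 -> L0 hit  d=-]
8: W B0 -> L0 hit  d=D]
9: W B0 -> L0 hit  d=D]
10: R B1 -> L1 hit  d=D]
11: R B0 -> L0 hit  d=D]
12: W B4 -> L0 miss wb->B0  d=D]
13: W B5 -> L1 miss wb->B1  d=D]

WB = [4, 5, 0, 1]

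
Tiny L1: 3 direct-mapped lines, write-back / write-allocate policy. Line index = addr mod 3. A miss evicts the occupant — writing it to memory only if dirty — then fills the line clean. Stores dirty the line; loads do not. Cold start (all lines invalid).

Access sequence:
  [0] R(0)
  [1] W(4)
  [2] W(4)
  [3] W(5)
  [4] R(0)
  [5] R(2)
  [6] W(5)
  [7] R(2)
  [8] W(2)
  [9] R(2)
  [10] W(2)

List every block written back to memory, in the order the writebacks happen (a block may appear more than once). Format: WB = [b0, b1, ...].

0: R B0 → L0 miss [-]
1: W B4 → L1 miss [D]
2: W B4 → L1 hit [D]
3: W B5 → L2 miss [D]
4: R B0 → L0 hit [-]
5: R B2 → L2 miss wb→B5 [-]
6: W B5 → L2 miss [D]
7: R B2 → L2 miss wb→B5 [-]
8: W B2 → L2 hit [D]
9: R B2 → L2 hit [D]
10: W B2 → L2 hit [D]

WB = [5, 5]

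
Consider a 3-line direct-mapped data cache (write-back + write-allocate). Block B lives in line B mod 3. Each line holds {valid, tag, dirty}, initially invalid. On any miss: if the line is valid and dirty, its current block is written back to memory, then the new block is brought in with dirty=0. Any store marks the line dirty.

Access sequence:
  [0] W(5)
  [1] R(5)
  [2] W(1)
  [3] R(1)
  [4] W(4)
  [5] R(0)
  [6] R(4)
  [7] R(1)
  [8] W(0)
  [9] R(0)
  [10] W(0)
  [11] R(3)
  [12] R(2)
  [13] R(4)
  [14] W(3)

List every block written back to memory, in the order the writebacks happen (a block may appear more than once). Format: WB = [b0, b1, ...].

WB = [1, 4, 0, 5]

0: W B5 -> L2 miss  d=D]
1: R B5 -> L2 hit  d=D]
2: W B1 -> L1 miss  d=D]
3: R B1 -> L1 hit  d=D]
4: W B4 -> L1 miss wb->B1  d=D]
5: R B0 -> L0 miss  d=-]
6: R B4 -> L1 hit  d=D]
7: R B1 -> L1 miss wb->B4  d=-]
8: W B0 -> L0 hit  d=D]
9: R B0 -> L0 hit  d=D]
10: W B0 -> L0 hit  d=D]
11: R B3 -> L0 miss wb->B0  d=-]
12: R B2 -> L2 miss wb->B5  d=-]
13: R B4 -> L1 miss  d=-]
14: W B3 -> L0 hit  d=D]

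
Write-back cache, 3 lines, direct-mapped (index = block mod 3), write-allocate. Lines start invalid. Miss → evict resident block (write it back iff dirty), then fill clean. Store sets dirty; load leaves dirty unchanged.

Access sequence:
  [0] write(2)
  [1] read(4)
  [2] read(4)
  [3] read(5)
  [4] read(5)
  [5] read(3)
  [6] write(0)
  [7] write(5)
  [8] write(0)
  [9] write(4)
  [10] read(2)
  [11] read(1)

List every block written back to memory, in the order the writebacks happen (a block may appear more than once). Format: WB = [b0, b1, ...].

WB = [2, 5, 4]

0: W B2 -> L2 miss  d=D]
1: R B4 -> L1 miss  d=-]
2: R B4 -> L1 hit  d=-]
3: R B5 -> L2 miss wb->B2  d=-]
4: R B5 -> L2 hit  d=-]
5: R B3 -> L0 miss  d=-]
6: W B0 -> L0 miss  d=D]
7: W B5 -> L2 hit  d=D]
8: W B0 -> L0 hit  d=D]
9: W B4 -> L1 hit  d=D]
10: R B2 -> L2 miss wb->B5  d=-]
11: R B1 -> L1 miss wb->B4  d=-]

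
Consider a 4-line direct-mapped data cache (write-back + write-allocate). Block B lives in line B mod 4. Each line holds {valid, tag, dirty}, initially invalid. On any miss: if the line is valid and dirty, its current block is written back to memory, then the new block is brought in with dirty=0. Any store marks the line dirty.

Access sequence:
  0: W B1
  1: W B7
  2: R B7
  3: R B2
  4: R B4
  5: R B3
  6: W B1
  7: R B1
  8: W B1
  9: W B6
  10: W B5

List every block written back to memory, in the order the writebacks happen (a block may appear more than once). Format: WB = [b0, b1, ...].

  0 | W B1 → L1 miss [D]
  1 | W B7 → L3 miss [D]
  2 | R B7 → L3 hit [D]
  3 | R B2 → L2 miss [-]
  4 | R B4 → L0 miss [-]
  5 | R B3 → L3 miss wb→B7 [-]
  6 | W B1 → L1 hit [D]
  7 | R B1 → L1 hit [D]
  8 | W B1 → L1 hit [D]
  9 | W B6 → L2 miss [D]
  10 | W B5 → L1 miss wb→B1 [D]

WB = [7, 1]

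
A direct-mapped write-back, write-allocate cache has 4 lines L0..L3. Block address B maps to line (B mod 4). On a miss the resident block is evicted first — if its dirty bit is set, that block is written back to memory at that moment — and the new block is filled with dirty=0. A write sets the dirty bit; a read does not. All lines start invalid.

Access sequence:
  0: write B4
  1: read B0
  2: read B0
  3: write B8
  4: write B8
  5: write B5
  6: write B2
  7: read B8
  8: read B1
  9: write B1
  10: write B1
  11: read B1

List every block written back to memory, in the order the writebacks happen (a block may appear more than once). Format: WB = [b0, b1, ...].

0: W B4 → L0 miss [D]
1: R B0 → L0 miss wb→B4 [-]
2: R B0 → L0 hit [-]
3: W B8 → L0 miss [D]
4: W B8 → L0 hit [D]
5: W B5 → L1 miss [D]
6: W B2 → L2 miss [D]
7: R B8 → L0 hit [D]
8: R B1 → L1 miss wb→B5 [-]
9: W B1 → L1 hit [D]
10: W B1 → L1 hit [D]
11: R B1 → L1 hit [D]

WB = [4, 5]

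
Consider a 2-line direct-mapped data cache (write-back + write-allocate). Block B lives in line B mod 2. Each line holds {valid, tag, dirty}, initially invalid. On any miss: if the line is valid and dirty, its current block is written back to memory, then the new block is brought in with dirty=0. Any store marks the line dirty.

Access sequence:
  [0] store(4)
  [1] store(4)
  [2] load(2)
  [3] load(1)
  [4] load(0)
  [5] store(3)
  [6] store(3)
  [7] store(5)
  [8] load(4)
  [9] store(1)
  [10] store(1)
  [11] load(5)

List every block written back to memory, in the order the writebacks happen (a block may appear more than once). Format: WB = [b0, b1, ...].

WB = [4, 3, 5, 1]

0: W B4 → L0 miss [D]
1: W B4 → L0 hit [D]
2: R B2 → L0 miss wb→B4 [-]
3: R B1 → L1 miss [-]
4: R B0 → L0 miss [-]
5: W B3 → L1 miss [D]
6: W B3 → L1 hit [D]
7: W B5 → L1 miss wb→B3 [D]
8: R B4 → L0 miss [-]
9: W B1 → L1 miss wb→B5 [D]
10: W B1 → L1 hit [D]
11: R B5 → L1 miss wb→B1 [-]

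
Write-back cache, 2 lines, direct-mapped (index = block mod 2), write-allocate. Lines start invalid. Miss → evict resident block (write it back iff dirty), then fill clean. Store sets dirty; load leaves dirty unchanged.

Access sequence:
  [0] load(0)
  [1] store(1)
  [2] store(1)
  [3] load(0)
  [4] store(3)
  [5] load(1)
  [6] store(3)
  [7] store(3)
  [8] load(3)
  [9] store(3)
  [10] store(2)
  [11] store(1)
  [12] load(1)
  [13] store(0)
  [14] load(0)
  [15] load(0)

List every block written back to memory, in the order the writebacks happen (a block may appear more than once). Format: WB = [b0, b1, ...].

0: R B0 → L0 miss [-]
1: W B1 → L1 miss [D]
2: W B1 → L1 hit [D]
3: R B0 → L0 hit [-]
4: W B3 → L1 miss wb→B1 [D]
5: R B1 → L1 miss wb→B3 [-]
6: W B3 → L1 miss [D]
7: W B3 → L1 hit [D]
8: R B3 → L1 hit [D]
9: W B3 → L1 hit [D]
10: W B2 → L0 miss [D]
11: W B1 → L1 miss wb→B3 [D]
12: R B1 → L1 hit [D]
13: W B0 → L0 miss wb→B2 [D]
14: R B0 → L0 hit [D]
15: R B0 → L0 hit [D]

WB = [1, 3, 3, 2]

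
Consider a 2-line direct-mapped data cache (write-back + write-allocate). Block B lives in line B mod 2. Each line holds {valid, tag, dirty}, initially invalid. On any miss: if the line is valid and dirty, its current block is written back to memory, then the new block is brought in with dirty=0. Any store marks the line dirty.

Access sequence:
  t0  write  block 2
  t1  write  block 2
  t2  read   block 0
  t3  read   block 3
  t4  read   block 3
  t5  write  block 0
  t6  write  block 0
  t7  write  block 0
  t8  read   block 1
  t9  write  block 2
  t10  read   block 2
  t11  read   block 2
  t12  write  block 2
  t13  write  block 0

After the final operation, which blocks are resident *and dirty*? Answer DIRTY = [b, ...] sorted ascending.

DIRTY = [0]

  0 | W B2 → L0 miss [D]
  1 | W B2 → L0 hit [D]
  2 | R B0 → L0 miss wb→B2 [-]
  3 | R B3 → L1 miss [-]
  4 | R B3 → L1 hit [-]
  5 | W B0 → L0 hit [D]
  6 | W B0 → L0 hit [D]
  7 | W B0 → L0 hit [D]
  8 | R B1 → L1 miss [-]
  9 | W B2 → L0 miss wb→B0 [D]
  10 | R B2 → L0 hit [D]
  11 | R B2 → L0 hit [D]
  12 | W B2 → L0 hit [D]
  13 | W B0 → L0 miss wb→B2 [D]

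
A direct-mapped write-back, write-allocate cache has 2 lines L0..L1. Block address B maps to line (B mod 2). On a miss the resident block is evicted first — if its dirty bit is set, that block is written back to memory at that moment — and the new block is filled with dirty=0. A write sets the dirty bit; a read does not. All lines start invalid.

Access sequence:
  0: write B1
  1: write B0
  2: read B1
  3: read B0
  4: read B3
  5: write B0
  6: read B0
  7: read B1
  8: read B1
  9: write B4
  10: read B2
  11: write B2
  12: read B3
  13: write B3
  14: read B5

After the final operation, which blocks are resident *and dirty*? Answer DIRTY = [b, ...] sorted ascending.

0: W B1 → L1 miss [D]
1: W B0 → L0 miss [D]
2: R B1 → L1 hit [D]
3: R B0 → L0 hit [D]
4: R B3 → L1 miss wb→B1 [-]
5: W B0 → L0 hit [D]
6: R B0 → L0 hit [D]
7: R B1 → L1 miss [-]
8: R B1 → L1 hit [-]
9: W B4 → L0 miss wb→B0 [D]
10: R B2 → L0 miss wb→B4 [-]
11: W B2 → L0 hit [D]
12: R B3 → L1 miss [-]
13: W B3 → L1 hit [D]
14: R B5 → L1 miss wb→B3 [-]

DIRTY = [2]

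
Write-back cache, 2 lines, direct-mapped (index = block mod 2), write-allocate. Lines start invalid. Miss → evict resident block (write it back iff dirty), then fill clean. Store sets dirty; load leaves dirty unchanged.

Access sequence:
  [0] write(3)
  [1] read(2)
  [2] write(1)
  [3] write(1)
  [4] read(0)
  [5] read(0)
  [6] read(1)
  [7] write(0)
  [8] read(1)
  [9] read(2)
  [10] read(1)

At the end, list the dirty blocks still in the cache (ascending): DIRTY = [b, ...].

DIRTY = [1]

0: W B3 → L1 miss [D]
1: R B2 → L0 miss [-]
2: W B1 → L1 miss wb→B3 [D]
3: W B1 → L1 hit [D]
4: R B0 → L0 miss [-]
5: R B0 → L0 hit [-]
6: R B1 → L1 hit [D]
7: W B0 → L0 hit [D]
8: R B1 → L1 hit [D]
9: R B2 → L0 miss wb→B0 [-]
10: R B1 → L1 hit [D]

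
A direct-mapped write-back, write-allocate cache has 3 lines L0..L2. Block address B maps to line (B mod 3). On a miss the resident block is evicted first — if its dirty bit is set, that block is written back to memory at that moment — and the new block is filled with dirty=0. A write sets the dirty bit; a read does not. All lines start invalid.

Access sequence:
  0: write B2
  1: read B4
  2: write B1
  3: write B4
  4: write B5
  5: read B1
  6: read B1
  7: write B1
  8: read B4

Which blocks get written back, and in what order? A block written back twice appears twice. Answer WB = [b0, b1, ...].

WB = [1, 2, 4, 1]

0: W B2 -> L2 miss  d=D]
1: R B4 -> L1 miss  d=-]
2: W B1 -> L1 miss  d=D]
3: W B4 -> L1 miss wb->B1  d=D]
4: W B5 -> L2 miss wb->B2  d=D]
5: R B1 -> L1 miss wb->B4  d=-]
6: R B1 -> L1 hit  d=-]
7: W B1 -> L1 hit  d=D]
8: R B4 -> L1 miss wb->B1  d=-]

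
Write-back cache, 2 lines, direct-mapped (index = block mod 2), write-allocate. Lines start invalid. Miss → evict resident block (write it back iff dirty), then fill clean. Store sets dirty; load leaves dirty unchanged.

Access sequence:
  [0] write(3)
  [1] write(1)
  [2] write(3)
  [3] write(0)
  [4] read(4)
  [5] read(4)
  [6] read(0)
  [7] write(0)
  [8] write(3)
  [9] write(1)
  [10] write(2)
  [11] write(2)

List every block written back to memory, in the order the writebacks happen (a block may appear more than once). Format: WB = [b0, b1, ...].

WB = [3, 1, 0, 3, 0]

0: W B3 → L1 miss [D]
1: W B1 → L1 miss wb→B3 [D]
2: W B3 → L1 miss wb→B1 [D]
3: W B0 → L0 miss [D]
4: R B4 → L0 miss wb→B0 [-]
5: R B4 → L0 hit [-]
6: R B0 → L0 miss [-]
7: W B0 → L0 hit [D]
8: W B3 → L1 hit [D]
9: W B1 → L1 miss wb→B3 [D]
10: W B2 → L0 miss wb→B0 [D]
11: W B2 → L0 hit [D]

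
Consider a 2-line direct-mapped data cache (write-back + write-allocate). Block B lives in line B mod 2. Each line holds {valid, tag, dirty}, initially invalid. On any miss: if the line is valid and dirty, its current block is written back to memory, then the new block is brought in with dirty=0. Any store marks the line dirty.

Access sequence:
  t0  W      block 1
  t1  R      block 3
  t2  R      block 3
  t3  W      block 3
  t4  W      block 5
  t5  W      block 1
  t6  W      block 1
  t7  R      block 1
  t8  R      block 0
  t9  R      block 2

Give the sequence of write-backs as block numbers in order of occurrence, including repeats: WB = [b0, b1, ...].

WB = [1, 3, 5]

0: W B1 -> L1 miss  d=D]
1: R B3 -> L1 miss wb->B1  d=-]
2: R B3 -> L1 hit  d=-]
3: W B3 -> L1 hit  d=D]
4: W B5 -> L1 miss wb->B3  d=D]
5: W B1 -> L1 miss wb->B5  d=D]
6: W B1 -> L1 hit  d=D]
7: R B1 -> L1 hit  d=D]
8: R B0 -> L0 miss  d=-]
9: R B2 -> L0 miss  d=-]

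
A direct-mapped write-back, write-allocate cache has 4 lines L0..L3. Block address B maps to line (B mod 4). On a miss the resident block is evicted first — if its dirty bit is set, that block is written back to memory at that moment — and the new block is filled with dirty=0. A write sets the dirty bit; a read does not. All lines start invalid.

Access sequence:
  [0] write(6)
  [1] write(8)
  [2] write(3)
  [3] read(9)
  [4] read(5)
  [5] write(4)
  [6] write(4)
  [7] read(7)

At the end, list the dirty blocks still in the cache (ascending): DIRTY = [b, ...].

  0 | W B6 → L2 miss [D]
  1 | W B8 → L0 miss [D]
  2 | W B3 → L3 miss [D]
  3 | R B9 → L1 miss [-]
  4 | R B5 → L1 miss [-]
  5 | W B4 → L0 miss wb→B8 [D]
  6 | W B4 → L0 hit [D]
  7 | R B7 → L3 miss wb→B3 [-]

DIRTY = [4, 6]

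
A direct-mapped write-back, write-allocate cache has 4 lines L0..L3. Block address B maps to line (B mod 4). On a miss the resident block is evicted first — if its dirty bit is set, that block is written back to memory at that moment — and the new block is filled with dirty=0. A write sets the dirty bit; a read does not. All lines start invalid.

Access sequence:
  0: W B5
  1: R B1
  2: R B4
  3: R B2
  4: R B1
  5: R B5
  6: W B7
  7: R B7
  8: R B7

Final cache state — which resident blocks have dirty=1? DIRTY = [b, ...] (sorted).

DIRTY = [7]

0: W B5 → L1 miss [D]
1: R B1 → L1 miss wb→B5 [-]
2: R B4 → L0 miss [-]
3: R B2 → L2 miss [-]
4: R B1 → L1 hit [-]
5: R B5 → L1 miss [-]
6: W B7 → L3 miss [D]
7: R B7 → L3 hit [D]
8: R B7 → L3 hit [D]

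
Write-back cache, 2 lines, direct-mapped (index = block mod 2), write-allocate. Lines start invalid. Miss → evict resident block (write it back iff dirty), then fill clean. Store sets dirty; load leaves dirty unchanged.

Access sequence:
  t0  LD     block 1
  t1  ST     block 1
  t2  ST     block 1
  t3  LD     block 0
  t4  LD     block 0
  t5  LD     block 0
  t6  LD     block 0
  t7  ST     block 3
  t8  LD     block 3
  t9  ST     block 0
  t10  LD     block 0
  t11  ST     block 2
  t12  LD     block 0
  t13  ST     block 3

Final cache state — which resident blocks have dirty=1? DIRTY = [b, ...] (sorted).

DIRTY = [3]

0: R B1 → L1 miss [-]
1: W B1 → L1 hit [D]
2: W B1 → L1 hit [D]
3: R B0 → L0 miss [-]
4: R B0 → L0 hit [-]
5: R B0 → L0 hit [-]
6: R B0 → L0 hit [-]
7: W B3 → L1 miss wb→B1 [D]
8: R B3 → L1 hit [D]
9: W B0 → L0 hit [D]
10: R B0 → L0 hit [D]
11: W B2 → L0 miss wb→B0 [D]
12: R B0 → L0 miss wb→B2 [-]
13: W B3 → L1 hit [D]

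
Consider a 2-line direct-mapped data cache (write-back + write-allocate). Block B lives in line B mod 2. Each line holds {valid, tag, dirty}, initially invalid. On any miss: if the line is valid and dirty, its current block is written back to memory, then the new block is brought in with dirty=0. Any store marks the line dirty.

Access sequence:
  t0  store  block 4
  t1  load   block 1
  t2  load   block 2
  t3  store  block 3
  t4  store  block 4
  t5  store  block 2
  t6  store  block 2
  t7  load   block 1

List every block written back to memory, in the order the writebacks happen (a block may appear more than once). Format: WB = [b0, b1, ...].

WB = [4, 4, 3]

  0 | W B4 → L0 miss [D]
  1 | R B1 → L1 miss [-]
  2 | R B2 → L0 miss wb→B4 [-]
  3 | W B3 → L1 miss [D]
  4 | W B4 → L0 miss [D]
  5 | W B2 → L0 miss wb→B4 [D]
  6 | W B2 → L0 hit [D]
  7 | R B1 → L1 miss wb→B3 [-]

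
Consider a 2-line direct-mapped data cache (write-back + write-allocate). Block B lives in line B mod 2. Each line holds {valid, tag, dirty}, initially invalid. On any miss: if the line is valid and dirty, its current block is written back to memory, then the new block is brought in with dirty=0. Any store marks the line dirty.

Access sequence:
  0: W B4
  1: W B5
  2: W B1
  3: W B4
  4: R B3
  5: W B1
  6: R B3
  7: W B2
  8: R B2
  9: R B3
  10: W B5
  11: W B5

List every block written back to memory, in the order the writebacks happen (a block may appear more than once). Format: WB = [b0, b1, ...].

0: W B4 -> L0 miss  d=D]
1: W B5 -> L1 miss  d=D]
2: W B1 -> L1 miss wb->B5  d=D]
3: W B4 -> L0 hit  d=D]
4: R B3 -> L1 miss wb->B1  d=-]
5: W B1 -> L1 miss  d=D]
6: R B3 -> L1 miss wb->B1  d=-]
7: W B2 -> L0 miss wb->B4  d=D]
8: R B2 -> L0 hit  d=D]
9: R B3 -> L1 hit  d=-]
10: W B5 -> L1 miss  d=D]
11: W B5 -> L1 hit  d=D]

WB = [5, 1, 1, 4]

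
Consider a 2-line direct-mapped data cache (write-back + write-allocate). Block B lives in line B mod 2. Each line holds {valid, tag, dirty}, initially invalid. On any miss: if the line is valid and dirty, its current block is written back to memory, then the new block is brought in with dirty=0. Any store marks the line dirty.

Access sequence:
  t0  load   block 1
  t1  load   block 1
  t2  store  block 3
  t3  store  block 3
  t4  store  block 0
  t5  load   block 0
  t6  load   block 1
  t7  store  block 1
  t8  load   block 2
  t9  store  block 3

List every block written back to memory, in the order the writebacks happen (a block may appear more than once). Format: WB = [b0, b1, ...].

WB = [3, 0, 1]

0: R B1 -> L1 miss  d=-]
1: R B1 -> L1 hit  d=-]
2: W B3 -> L1 miss  d=D]
3: W B3 -> L1 hit  d=D]
4: W B0 -> L0 miss  d=D]
5: R B0 -> L0 hit  d=D]
6: R B1 -> L1 miss wb->B3  d=-]
7: W B1 -> L1 hit  d=D]
8: R B2 -> L0 miss wb->B0  d=-]
9: W B3 -> L1 miss wb->B1  d=D]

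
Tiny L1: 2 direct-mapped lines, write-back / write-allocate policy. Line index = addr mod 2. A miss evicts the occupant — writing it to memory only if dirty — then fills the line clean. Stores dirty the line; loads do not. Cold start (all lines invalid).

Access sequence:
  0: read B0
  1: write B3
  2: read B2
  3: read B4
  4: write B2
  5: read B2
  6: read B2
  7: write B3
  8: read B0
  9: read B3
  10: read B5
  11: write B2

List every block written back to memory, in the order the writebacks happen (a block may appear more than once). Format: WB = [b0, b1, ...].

WB = [2, 3]

0: R B0 -> L0 miss  d=-]
1: W B3 -> L1 miss  d=D]
2: R B2 -> L0 miss  d=-]
3: R B4 -> L0 miss  d=-]
4: W B2 -> L0 miss  d=D]
5: R B2 -> L0 hit  d=D]
6: R B2 -> L0 hit  d=D]
7: W B3 -> L1 hit  d=D]
8: R B0 -> L0 miss wb->B2  d=-]
9: R B3 -> L1 hit  d=D]
10: R B5 -> L1 miss wb->B3  d=-]
11: W B2 -> L0 miss  d=D]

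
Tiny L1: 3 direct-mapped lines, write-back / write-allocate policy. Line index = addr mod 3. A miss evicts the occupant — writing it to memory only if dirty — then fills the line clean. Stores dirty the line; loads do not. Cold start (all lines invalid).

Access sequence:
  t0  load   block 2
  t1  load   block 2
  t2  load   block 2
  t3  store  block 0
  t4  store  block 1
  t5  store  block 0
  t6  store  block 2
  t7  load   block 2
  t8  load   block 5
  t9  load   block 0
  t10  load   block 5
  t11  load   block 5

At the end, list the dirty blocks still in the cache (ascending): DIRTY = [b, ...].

0: R B2 -> L2 miss  d=-]
1: R B2 -> L2 hit  d=-]
2: R B2 -> L2 hit  d=-]
3: W B0 -> L0 miss  d=D]
4: W B1 -> L1 miss  d=D]
5: W B0 -> L0 hit  d=D]
6: W B2 -> L2 hit  d=D]
7: R B2 -> L2 hit  d=D]
8: R B5 -> L2 miss wb->B2  d=-]
9: R B0 -> L0 hit  d=D]
10: R B5 -> L2 hit  d=-]
11: R B5 -> L2 hit  d=-]

DIRTY = [0, 1]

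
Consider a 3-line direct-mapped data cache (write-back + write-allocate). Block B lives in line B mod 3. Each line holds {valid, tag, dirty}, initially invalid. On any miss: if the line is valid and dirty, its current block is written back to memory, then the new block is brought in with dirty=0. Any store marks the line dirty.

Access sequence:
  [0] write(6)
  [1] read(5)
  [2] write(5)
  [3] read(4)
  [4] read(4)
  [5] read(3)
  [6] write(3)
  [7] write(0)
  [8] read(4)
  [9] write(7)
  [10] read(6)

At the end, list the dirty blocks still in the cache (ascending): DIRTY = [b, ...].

0: W B6 -> L0 miss  d=D]
1: R B5 -> L2 miss  d=-]
2: W B5 -> L2 hit  d=D]
3: R B4 -> L1 miss  d=-]
4: R B4 -> L1 hit  d=-]
5: R B3 -> L0 miss wb->B6  d=-]
6: W B3 -> L0 hit  d=D]
7: W B0 -> L0 miss wb->B3  d=D]
8: R B4 -> L1 hit  d=-]
9: W B7 -> L1 miss  d=D]
10: R B6 -> L0 miss wb->B0  d=-]

DIRTY = [5, 7]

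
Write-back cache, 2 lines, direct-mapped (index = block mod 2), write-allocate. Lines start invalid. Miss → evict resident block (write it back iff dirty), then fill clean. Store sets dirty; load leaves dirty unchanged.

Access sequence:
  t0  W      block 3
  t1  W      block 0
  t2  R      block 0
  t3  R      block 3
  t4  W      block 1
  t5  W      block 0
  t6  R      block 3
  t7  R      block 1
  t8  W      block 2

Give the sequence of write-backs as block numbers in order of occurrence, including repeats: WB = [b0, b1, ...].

0: W B3 → L1 miss [D]
1: W B0 → L0 miss [D]
2: R B0 → L0 hit [D]
3: R B3 → L1 hit [D]
4: W B1 → L1 miss wb→B3 [D]
5: W B0 → L0 hit [D]
6: R B3 → L1 miss wb→B1 [-]
7: R B1 → L1 miss [-]
8: W B2 → L0 miss wb→B0 [D]

WB = [3, 1, 0]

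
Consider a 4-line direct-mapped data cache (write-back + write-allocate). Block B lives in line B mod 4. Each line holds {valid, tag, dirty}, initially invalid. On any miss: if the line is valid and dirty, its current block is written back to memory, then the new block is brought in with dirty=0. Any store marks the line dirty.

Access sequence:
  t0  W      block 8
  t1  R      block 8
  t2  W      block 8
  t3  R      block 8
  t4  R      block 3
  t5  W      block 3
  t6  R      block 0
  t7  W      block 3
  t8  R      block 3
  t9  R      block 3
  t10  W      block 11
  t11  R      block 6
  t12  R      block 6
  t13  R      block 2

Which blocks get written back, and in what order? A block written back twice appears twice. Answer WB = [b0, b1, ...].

WB = [8, 3]

  0 | W B8 → L0 miss [D]
  1 | R B8 → L0 hit [D]
  2 | W B8 → L0 hit [D]
  3 | R B8 → L0 hit [D]
  4 | R B3 → L3 miss [-]
  5 | W B3 → L3 hit [D]
  6 | R B0 → L0 miss wb→B8 [-]
  7 | W B3 → L3 hit [D]
  8 | R B3 → L3 hit [D]
  9 | R B3 → L3 hit [D]
  10 | W B11 → L3 miss wb→B3 [D]
  11 | R B6 → L2 miss [-]
  12 | R B6 → L2 hit [-]
  13 | R B2 → L2 miss [-]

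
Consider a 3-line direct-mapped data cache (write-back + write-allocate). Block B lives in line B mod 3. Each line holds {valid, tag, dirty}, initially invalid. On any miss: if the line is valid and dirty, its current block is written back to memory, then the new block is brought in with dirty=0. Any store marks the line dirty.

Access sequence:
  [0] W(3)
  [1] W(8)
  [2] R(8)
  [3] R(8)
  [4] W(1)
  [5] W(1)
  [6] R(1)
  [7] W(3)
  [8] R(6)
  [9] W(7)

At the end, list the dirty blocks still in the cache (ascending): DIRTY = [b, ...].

DIRTY = [7, 8]

  0 | W B3 → L0 miss [D]
  1 | W B8 → L2 miss [D]
  2 | R B8 → L2 hit [D]
  3 | R B8 → L2 hit [D]
  4 | W B1 → L1 miss [D]
  5 | W B1 → L1 hit [D]
  6 | R B1 → L1 hit [D]
  7 | W B3 → L0 hit [D]
  8 | R B6 → L0 miss wb→B3 [-]
  9 | W B7 → L1 miss wb→B1 [D]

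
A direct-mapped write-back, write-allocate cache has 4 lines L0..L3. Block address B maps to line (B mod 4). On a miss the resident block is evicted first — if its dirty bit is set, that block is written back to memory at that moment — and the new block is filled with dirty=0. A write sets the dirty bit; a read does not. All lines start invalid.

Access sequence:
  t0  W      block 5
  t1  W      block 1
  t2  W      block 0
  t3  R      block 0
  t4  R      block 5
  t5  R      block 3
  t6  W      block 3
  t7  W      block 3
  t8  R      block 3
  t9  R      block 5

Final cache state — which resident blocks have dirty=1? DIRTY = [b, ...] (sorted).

DIRTY = [0, 3]

0: W B5 -> L1 miss  d=D]
1: W B1 -> L1 miss wb->B5  d=D]
2: W B0 -> L0 miss  d=D]
3: R B0 -> L0 hit  d=D]
4: R B5 -> L1 miss wb->B1  d=-]
5: R B3 -> L3 miss  d=-]
6: W B3 -> L3 hit  d=D]
7: W B3 -> L3 hit  d=D]
8: R B3 -> L3 hit  d=D]
9: R B5 -> L1 hit  d=-]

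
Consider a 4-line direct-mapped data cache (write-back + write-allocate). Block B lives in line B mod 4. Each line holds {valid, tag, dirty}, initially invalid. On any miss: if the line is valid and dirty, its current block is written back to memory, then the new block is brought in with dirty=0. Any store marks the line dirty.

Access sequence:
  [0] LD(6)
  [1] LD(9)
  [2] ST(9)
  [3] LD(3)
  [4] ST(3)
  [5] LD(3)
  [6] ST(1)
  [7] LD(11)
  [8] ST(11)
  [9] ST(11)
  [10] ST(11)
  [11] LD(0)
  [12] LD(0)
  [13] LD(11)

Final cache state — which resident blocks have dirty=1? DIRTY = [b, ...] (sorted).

DIRTY = [1, 11]

0: R B6 → L2 miss [-]
1: R B9 → L1 miss [-]
2: W B9 → L1 hit [D]
3: R B3 → L3 miss [-]
4: W B3 → L3 hit [D]
5: R B3 → L3 hit [D]
6: W B1 → L1 miss wb→B9 [D]
7: R B11 → L3 miss wb→B3 [-]
8: W B11 → L3 hit [D]
9: W B11 → L3 hit [D]
10: W B11 → L3 hit [D]
11: R B0 → L0 miss [-]
12: R B0 → L0 hit [-]
13: R B11 → L3 hit [D]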